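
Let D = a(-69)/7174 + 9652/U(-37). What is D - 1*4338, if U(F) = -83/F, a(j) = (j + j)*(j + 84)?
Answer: -10595815/297721 ≈ -35.590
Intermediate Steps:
a(j) = 2*j*(84 + j) (a(j) = (2*j)*(84 + j) = 2*j*(84 + j))
D = 1280917883/297721 (D = (2*(-69)*(84 - 69))/7174 + 9652/((-83/(-37))) = (2*(-69)*15)*(1/7174) + 9652/((-83*(-1/37))) = -2070*1/7174 + 9652/(83/37) = -1035/3587 + 9652*(37/83) = -1035/3587 + 357124/83 = 1280917883/297721 ≈ 4302.4)
D - 1*4338 = 1280917883/297721 - 1*4338 = 1280917883/297721 - 4338 = -10595815/297721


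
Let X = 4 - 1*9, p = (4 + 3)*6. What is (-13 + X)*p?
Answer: -756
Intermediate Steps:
p = 42 (p = 7*6 = 42)
X = -5 (X = 4 - 9 = -5)
(-13 + X)*p = (-13 - 5)*42 = -18*42 = -756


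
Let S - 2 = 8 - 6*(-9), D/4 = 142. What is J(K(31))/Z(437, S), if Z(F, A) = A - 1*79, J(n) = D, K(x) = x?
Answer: -568/15 ≈ -37.867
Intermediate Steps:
D = 568 (D = 4*142 = 568)
J(n) = 568
S = 64 (S = 2 + (8 - 6*(-9)) = 2 + (8 + 54) = 2 + 62 = 64)
Z(F, A) = -79 + A (Z(F, A) = A - 79 = -79 + A)
J(K(31))/Z(437, S) = 568/(-79 + 64) = 568/(-15) = 568*(-1/15) = -568/15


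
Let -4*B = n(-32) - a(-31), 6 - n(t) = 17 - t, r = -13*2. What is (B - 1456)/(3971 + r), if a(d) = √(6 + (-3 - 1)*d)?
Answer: -1927/5260 + √130/15780 ≈ -0.36563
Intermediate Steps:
r = -26
n(t) = -11 + t (n(t) = 6 - (17 - t) = 6 + (-17 + t) = -11 + t)
a(d) = √(6 - 4*d)
B = 43/4 + √130/4 (B = -((-11 - 32) - √(6 - 4*(-31)))/4 = -(-43 - √(6 + 124))/4 = -(-43 - √130)/4 = 43/4 + √130/4 ≈ 13.600)
(B - 1456)/(3971 + r) = ((43/4 + √130/4) - 1456)/(3971 - 26) = (-5781/4 + √130/4)/3945 = (-5781/4 + √130/4)*(1/3945) = -1927/5260 + √130/15780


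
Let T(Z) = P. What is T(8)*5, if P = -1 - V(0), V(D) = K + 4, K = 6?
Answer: -55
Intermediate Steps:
V(D) = 10 (V(D) = 6 + 4 = 10)
P = -11 (P = -1 - 1*10 = -1 - 10 = -11)
T(Z) = -11
T(8)*5 = -11*5 = -55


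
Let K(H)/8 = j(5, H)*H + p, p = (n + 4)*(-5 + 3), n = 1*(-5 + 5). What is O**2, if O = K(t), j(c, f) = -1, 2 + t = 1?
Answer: 3136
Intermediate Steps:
t = -1 (t = -2 + 1 = -1)
n = 0 (n = 1*0 = 0)
p = -8 (p = (0 + 4)*(-5 + 3) = 4*(-2) = -8)
K(H) = -64 - 8*H (K(H) = 8*(-H - 8) = 8*(-8 - H) = -64 - 8*H)
O = -56 (O = -64 - 8*(-1) = -64 + 8 = -56)
O**2 = (-56)**2 = 3136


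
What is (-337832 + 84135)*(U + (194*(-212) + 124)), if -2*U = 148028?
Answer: 29179721546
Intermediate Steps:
U = -74014 (U = -1/2*148028 = -74014)
(-337832 + 84135)*(U + (194*(-212) + 124)) = (-337832 + 84135)*(-74014 + (194*(-212) + 124)) = -253697*(-74014 + (-41128 + 124)) = -253697*(-74014 - 41004) = -253697*(-115018) = 29179721546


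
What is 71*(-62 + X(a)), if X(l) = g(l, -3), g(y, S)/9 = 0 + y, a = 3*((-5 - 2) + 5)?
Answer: -8236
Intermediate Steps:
a = -6 (a = 3*(-7 + 5) = 3*(-2) = -6)
g(y, S) = 9*y (g(y, S) = 9*(0 + y) = 9*y)
X(l) = 9*l
71*(-62 + X(a)) = 71*(-62 + 9*(-6)) = 71*(-62 - 54) = 71*(-116) = -8236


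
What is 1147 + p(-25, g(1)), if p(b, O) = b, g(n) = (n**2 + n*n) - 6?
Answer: 1122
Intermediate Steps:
g(n) = -6 + 2*n**2 (g(n) = (n**2 + n**2) - 6 = 2*n**2 - 6 = -6 + 2*n**2)
1147 + p(-25, g(1)) = 1147 - 25 = 1122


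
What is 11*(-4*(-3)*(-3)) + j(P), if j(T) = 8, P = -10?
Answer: -388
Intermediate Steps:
11*(-4*(-3)*(-3)) + j(P) = 11*(-4*(-3)*(-3)) + 8 = 11*(12*(-3)) + 8 = 11*(-36) + 8 = -396 + 8 = -388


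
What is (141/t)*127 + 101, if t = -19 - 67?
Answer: -9221/86 ≈ -107.22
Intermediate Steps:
t = -86
(141/t)*127 + 101 = (141/(-86))*127 + 101 = (141*(-1/86))*127 + 101 = -141/86*127 + 101 = -17907/86 + 101 = -9221/86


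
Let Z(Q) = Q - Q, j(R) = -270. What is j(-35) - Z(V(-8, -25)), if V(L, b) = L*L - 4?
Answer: -270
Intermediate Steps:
V(L, b) = -4 + L² (V(L, b) = L² - 4 = -4 + L²)
Z(Q) = 0
j(-35) - Z(V(-8, -25)) = -270 - 1*0 = -270 + 0 = -270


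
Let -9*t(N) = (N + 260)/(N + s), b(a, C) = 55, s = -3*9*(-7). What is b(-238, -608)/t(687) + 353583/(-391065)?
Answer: -56636149467/123446185 ≈ -458.79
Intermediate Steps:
s = 189 (s = -27*(-7) = 189)
t(N) = -(260 + N)/(9*(189 + N)) (t(N) = -(N + 260)/(9*(N + 189)) = -(260 + N)/(9*(189 + N)))
b(-238, -608)/t(687) + 353583/(-391065) = 55/(((-260 - 1*687)/(9*(189 + 687)))) + 353583/(-391065) = 55/(((⅑)*(-260 - 687)/876)) + 353583*(-1/391065) = 55/(((⅑)*(1/876)*(-947))) - 117861/130355 = 55/(-947/7884) - 117861/130355 = 55*(-7884/947) - 117861/130355 = -433620/947 - 117861/130355 = -56636149467/123446185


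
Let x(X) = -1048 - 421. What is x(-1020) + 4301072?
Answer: 4299603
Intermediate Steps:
x(X) = -1469
x(-1020) + 4301072 = -1469 + 4301072 = 4299603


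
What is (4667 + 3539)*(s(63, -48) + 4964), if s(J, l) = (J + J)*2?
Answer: 42802496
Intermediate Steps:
s(J, l) = 4*J (s(J, l) = (2*J)*2 = 4*J)
(4667 + 3539)*(s(63, -48) + 4964) = (4667 + 3539)*(4*63 + 4964) = 8206*(252 + 4964) = 8206*5216 = 42802496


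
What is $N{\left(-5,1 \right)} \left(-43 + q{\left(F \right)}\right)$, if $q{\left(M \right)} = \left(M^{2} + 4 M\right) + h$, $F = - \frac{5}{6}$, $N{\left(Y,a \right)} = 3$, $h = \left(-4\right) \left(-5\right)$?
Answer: $- \frac{923}{12} \approx -76.917$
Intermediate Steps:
$h = 20$
$F = - \frac{5}{6}$ ($F = \left(-5\right) \frac{1}{6} = - \frac{5}{6} \approx -0.83333$)
$q{\left(M \right)} = 20 + M^{2} + 4 M$ ($q{\left(M \right)} = \left(M^{2} + 4 M\right) + 20 = 20 + M^{2} + 4 M$)
$N{\left(-5,1 \right)} \left(-43 + q{\left(F \right)}\right) = 3 \left(-43 + \left(20 + \left(- \frac{5}{6}\right)^{2} + 4 \left(- \frac{5}{6}\right)\right)\right) = 3 \left(-43 + \left(20 + \frac{25}{36} - \frac{10}{3}\right)\right) = 3 \left(-43 + \frac{625}{36}\right) = 3 \left(- \frac{923}{36}\right) = - \frac{923}{12}$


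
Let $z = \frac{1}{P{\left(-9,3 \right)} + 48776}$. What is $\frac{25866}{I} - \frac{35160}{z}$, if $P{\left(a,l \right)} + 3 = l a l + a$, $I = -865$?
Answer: $- \frac{1480615578066}{865} \approx -1.7117 \cdot 10^{9}$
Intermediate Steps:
$P{\left(a,l \right)} = -3 + a + a l^{2}$ ($P{\left(a,l \right)} = -3 + \left(l a l + a\right) = -3 + \left(a l l + a\right) = -3 + \left(a l^{2} + a\right) = -3 + \left(a + a l^{2}\right) = -3 + a + a l^{2}$)
$z = \frac{1}{48683}$ ($z = \frac{1}{\left(-3 - 9 - 9 \cdot 3^{2}\right) + 48776} = \frac{1}{\left(-3 - 9 - 81\right) + 48776} = \frac{1}{-93 + 48776} = \frac{1}{48683} \approx 2.0541 \cdot 10^{-5}$)
$\frac{25866}{I} - \frac{35160}{z} = \frac{25866}{-865} - 35160 \frac{1}{\frac{1}{48683}} = 25866 \left(- \frac{1}{865}\right) - 1711694280 = - \frac{25866}{865} - 1711694280 = - \frac{1480615578066}{865}$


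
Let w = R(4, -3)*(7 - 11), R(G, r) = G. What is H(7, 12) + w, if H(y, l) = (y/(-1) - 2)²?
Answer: 65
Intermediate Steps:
w = -16 (w = 4*(7 - 11) = 4*(-4) = -16)
H(y, l) = (-2 - y)² (H(y, l) = (y*(-1) - 2)² = (-y - 2)² = (-2 - y)²)
H(7, 12) + w = (2 + 7)² - 16 = 9² - 16 = 81 - 16 = 65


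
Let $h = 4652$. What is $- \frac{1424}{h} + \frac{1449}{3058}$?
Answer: $\frac{596539}{3556454} \approx 0.16773$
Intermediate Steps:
$- \frac{1424}{h} + \frac{1449}{3058} = - \frac{1424}{4652} + \frac{1449}{3058} = \left(-1424\right) \frac{1}{4652} + 1449 \cdot \frac{1}{3058} = - \frac{356}{1163} + \frac{1449}{3058} = \frac{596539}{3556454}$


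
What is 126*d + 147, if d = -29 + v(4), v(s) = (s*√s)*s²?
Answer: 12621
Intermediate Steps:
v(s) = s^(7/2) (v(s) = s^(3/2)*s² = s^(7/2))
d = 99 (d = -29 + 4^(7/2) = -29 + 128 = 99)
126*d + 147 = 126*99 + 147 = 12474 + 147 = 12621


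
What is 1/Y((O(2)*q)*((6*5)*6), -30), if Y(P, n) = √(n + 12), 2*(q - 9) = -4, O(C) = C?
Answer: -I*√2/6 ≈ -0.2357*I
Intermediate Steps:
q = 7 (q = 9 + (½)*(-4) = 9 - 2 = 7)
Y(P, n) = √(12 + n)
1/Y((O(2)*q)*((6*5)*6), -30) = 1/(√(12 - 30)) = 1/(√(-18)) = 1/(3*I*√2) = -I*√2/6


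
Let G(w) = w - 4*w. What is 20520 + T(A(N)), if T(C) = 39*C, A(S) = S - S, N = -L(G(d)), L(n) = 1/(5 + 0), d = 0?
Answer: 20520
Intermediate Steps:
G(w) = -3*w
L(n) = ⅕ (L(n) = 1/5 = ⅕)
N = -⅕ (N = -1*⅕ = -⅕ ≈ -0.20000)
A(S) = 0
20520 + T(A(N)) = 20520 + 39*0 = 20520 + 0 = 20520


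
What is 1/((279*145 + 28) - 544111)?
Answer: -1/503628 ≈ -1.9856e-6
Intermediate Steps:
1/((279*145 + 28) - 544111) = 1/((40455 + 28) - 544111) = 1/(40483 - 544111) = 1/(-503628) = -1/503628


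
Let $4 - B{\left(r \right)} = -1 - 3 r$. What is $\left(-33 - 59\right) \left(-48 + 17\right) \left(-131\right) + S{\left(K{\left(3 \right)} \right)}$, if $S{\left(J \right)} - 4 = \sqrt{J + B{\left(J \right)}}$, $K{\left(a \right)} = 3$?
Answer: $-373608 + \sqrt{17} \approx -3.736 \cdot 10^{5}$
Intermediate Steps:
$B{\left(r \right)} = 5 + 3 r$ ($B{\left(r \right)} = 4 - \left(-1 - 3 r\right) = 4 + \left(1 + 3 r\right) = 5 + 3 r$)
$S{\left(J \right)} = 4 + \sqrt{5 + 4 J}$ ($S{\left(J \right)} = 4 + \sqrt{J + \left(5 + 3 J\right)} = 4 + \sqrt{5 + 4 J}$)
$\left(-33 - 59\right) \left(-48 + 17\right) \left(-131\right) + S{\left(K{\left(3 \right)} \right)} = \left(-33 - 59\right) \left(-48 + 17\right) \left(-131\right) + \left(4 + \sqrt{5 + 4 \cdot 3}\right) = \left(-92\right) \left(-31\right) \left(-131\right) + \left(4 + \sqrt{5 + 12}\right) = 2852 \left(-131\right) + \left(4 + \sqrt{17}\right) = -373612 + \left(4 + \sqrt{17}\right) = -373608 + \sqrt{17}$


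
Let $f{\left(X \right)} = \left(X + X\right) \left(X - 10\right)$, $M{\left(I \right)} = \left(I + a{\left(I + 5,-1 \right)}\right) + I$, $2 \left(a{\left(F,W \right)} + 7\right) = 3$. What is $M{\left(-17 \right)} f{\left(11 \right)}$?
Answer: $-869$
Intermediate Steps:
$a{\left(F,W \right)} = - \frac{11}{2}$ ($a{\left(F,W \right)} = -7 + \frac{1}{2} \cdot 3 = -7 + \frac{3}{2} = - \frac{11}{2}$)
$M{\left(I \right)} = - \frac{11}{2} + 2 I$ ($M{\left(I \right)} = \left(I - \frac{11}{2}\right) + I = \left(- \frac{11}{2} + I\right) + I = - \frac{11}{2} + 2 I$)
$f{\left(X \right)} = 2 X \left(-10 + X\right)$
$M{\left(-17 \right)} f{\left(11 \right)} = \left(- \frac{11}{2} + 2 \left(-17\right)\right) 2 \cdot 11 \left(-10 + 11\right) = \left(- \frac{11}{2} - 34\right) 2 \cdot 11 \cdot 1 = \left(- \frac{79}{2}\right) 22 = -869$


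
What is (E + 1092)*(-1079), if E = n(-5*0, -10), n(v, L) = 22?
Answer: -1202006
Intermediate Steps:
E = 22
(E + 1092)*(-1079) = (22 + 1092)*(-1079) = 1114*(-1079) = -1202006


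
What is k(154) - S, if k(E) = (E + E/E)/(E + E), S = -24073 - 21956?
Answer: 14177087/308 ≈ 46030.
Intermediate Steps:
S = -46029
k(E) = (1 + E)/(2*E) (k(E) = (E + 1)/((2*E)) = (1 + E)*(1/(2*E)) = (1 + E)/(2*E))
k(154) - S = (½)*(1 + 154)/154 - 1*(-46029) = (½)*(1/154)*155 + 46029 = 155/308 + 46029 = 14177087/308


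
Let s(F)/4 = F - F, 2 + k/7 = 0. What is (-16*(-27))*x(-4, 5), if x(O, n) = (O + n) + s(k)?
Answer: 432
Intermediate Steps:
k = -14 (k = -14 + 7*0 = -14 + 0 = -14)
s(F) = 0 (s(F) = 4*(F - F) = 4*0 = 0)
x(O, n) = O + n (x(O, n) = (O + n) + 0 = O + n)
(-16*(-27))*x(-4, 5) = (-16*(-27))*(-4 + 5) = 432*1 = 432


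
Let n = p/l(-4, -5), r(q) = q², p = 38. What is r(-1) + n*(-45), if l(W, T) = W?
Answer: 857/2 ≈ 428.50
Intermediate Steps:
n = -19/2 (n = 38/(-4) = 38*(-¼) = -19/2 ≈ -9.5000)
r(-1) + n*(-45) = (-1)² - 19/2*(-45) = 1 + 855/2 = 857/2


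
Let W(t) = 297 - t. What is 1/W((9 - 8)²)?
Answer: 1/296 ≈ 0.0033784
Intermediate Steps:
1/W((9 - 8)²) = 1/(297 - (9 - 8)²) = 1/(297 - 1*1²) = 1/(297 - 1*1) = 1/(297 - 1) = 1/296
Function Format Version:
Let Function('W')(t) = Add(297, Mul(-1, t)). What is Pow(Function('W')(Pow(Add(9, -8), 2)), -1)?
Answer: Rational(1, 296) ≈ 0.0033784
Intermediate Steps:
Pow(Function('W')(Pow(Add(9, -8), 2)), -1) = Pow(Add(297, Mul(-1, Pow(Add(9, -8), 2))), -1) = Pow(Add(297, Mul(-1, Pow(1, 2))), -1) = Pow(Add(297, Mul(-1, 1)), -1) = Pow(Add(297, -1), -1) = Pow(296, -1) = Rational(1, 296)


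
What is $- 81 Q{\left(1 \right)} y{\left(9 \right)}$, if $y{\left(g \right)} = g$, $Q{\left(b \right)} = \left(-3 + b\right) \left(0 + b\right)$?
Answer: $1458$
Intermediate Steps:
$Q{\left(b \right)} = b \left(-3 + b\right)$ ($Q{\left(b \right)} = \left(-3 + b\right) b = b \left(-3 + b\right)$)
$- 81 Q{\left(1 \right)} y{\left(9 \right)} = - 81 \cdot 1 \left(-3 + 1\right) 9 = - 81 \cdot 1 \left(-2\right) 9 = \left(-81\right) \left(-2\right) 9 = 162 \cdot 9 = 1458$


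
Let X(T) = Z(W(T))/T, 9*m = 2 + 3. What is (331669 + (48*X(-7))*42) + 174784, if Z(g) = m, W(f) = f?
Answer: 506293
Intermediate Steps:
m = 5/9 (m = (2 + 3)/9 = (⅑)*5 = 5/9 ≈ 0.55556)
Z(g) = 5/9
X(T) = 5/(9*T)
(331669 + (48*X(-7))*42) + 174784 = (331669 + (48*((5/9)/(-7)))*42) + 174784 = (331669 + (48*((5/9)*(-⅐)))*42) + 174784 = (331669 + (48*(-5/63))*42) + 174784 = (331669 - 80/21*42) + 174784 = (331669 - 160) + 174784 = 331509 + 174784 = 506293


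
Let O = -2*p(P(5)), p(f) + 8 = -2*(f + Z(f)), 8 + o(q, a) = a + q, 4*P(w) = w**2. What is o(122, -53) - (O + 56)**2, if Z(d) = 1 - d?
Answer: -5715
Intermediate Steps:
P(w) = w**2/4
o(q, a) = -8 + a + q (o(q, a) = -8 + (a + q) = -8 + a + q)
p(f) = -10 (p(f) = -8 - 2*(f + (1 - f)) = -8 - 2*1 = -8 - 2 = -10)
O = 20 (O = -2*(-10) = 20)
o(122, -53) - (O + 56)**2 = (-8 - 53 + 122) - (20 + 56)**2 = 61 - 1*76**2 = 61 - 1*5776 = 61 - 5776 = -5715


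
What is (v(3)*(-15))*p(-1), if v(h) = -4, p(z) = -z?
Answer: 60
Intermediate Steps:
(v(3)*(-15))*p(-1) = (-4*(-15))*(-1*(-1)) = 60*1 = 60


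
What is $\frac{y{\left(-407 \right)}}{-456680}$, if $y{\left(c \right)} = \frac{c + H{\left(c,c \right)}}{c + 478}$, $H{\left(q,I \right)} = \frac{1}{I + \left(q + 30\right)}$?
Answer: $\frac{319089}{25420635520} \approx 1.2552 \cdot 10^{-5}$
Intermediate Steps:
$H{\left(q,I \right)} = \frac{1}{30 + I + q}$ ($H{\left(q,I \right)} = \frac{1}{I + \left(30 + q\right)} = \frac{1}{30 + I + q}$)
$y{\left(c \right)} = \frac{c + \frac{1}{30 + 2 c}}{478 + c}$ ($y{\left(c \right)} = \frac{c + \frac{1}{30 + c + c}}{c + 478} = \frac{c + \frac{1}{30 + 2 c}}{478 + c}$)
$\frac{y{\left(-407 \right)}}{-456680} = \frac{\frac{1}{15 - 407} \frac{1}{478 - 407} \left(\frac{1}{2} - 407 \left(15 - 407\right)\right)}{-456680} = \frac{\frac{1}{2} - -159544}{\left(-392\right) 71} \left(- \frac{1}{456680}\right) = \left(- \frac{1}{392}\right) \frac{1}{71} \left(\frac{1}{2} + 159544\right) \left(- \frac{1}{456680}\right) = \left(- \frac{1}{392}\right) \frac{1}{71} \cdot \frac{319089}{2} \left(- \frac{1}{456680}\right) = \left(- \frac{319089}{55664}\right) \left(- \frac{1}{456680}\right) = \frac{319089}{25420635520}$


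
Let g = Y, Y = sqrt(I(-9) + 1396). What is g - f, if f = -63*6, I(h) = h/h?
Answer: 378 + sqrt(1397) ≈ 415.38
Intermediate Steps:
I(h) = 1
Y = sqrt(1397) (Y = sqrt(1 + 1396) = sqrt(1397) ≈ 37.376)
f = -378
g = sqrt(1397) ≈ 37.376
g - f = sqrt(1397) - 1*(-378) = sqrt(1397) + 378 = 378 + sqrt(1397)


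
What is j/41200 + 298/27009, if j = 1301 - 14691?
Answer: -339197/1080360 ≈ -0.31397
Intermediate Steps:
j = -13390
j/41200 + 298/27009 = -13390/41200 + 298/27009 = -13390*1/41200 + 298*(1/27009) = -13/40 + 298/27009 = -339197/1080360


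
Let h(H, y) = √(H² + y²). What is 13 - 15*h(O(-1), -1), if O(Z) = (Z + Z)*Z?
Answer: 13 - 15*√5 ≈ -20.541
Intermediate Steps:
O(Z) = 2*Z² (O(Z) = (2*Z)*Z = 2*Z²)
13 - 15*h(O(-1), -1) = 13 - 15*√((2*(-1)²)² + (-1)²) = 13 - 15*√((2*1)² + 1) = 13 - 15*√(2² + 1) = 13 - 15*√(4 + 1) = 13 - 15*√5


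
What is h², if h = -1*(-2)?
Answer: 4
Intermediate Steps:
h = 2
h² = 2² = 4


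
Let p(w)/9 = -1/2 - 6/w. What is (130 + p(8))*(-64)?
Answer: -7600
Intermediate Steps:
p(w) = -9/2 - 54/w (p(w) = 9*(-1/2 - 6/w) = -9/2 - 54/w)
(130 + p(8))*(-64) = (130 + (-9/2 - 54/8))*(-64) = (130 + (-9/2 - 54*1/8))*(-64) = (130 + (-9/2 - 27/4))*(-64) = (130 - 45/4)*(-64) = (475/4)*(-64) = -7600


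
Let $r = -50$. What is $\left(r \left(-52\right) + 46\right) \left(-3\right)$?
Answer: $-7938$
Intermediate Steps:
$\left(r \left(-52\right) + 46\right) \left(-3\right) = \left(\left(-50\right) \left(-52\right) + 46\right) \left(-3\right) = \left(2600 + 46\right) \left(-3\right) = 2646 \left(-3\right) = -7938$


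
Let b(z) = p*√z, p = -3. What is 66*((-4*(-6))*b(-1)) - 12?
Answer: -12 - 4752*I ≈ -12.0 - 4752.0*I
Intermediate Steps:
b(z) = -3*√z
66*((-4*(-6))*b(-1)) - 12 = 66*((-4*(-6))*(-3*I)) - 12 = 66*(24*(-3*I)) - 12 = 66*(-72*I) - 12 = -4752*I - 12 = -12 - 4752*I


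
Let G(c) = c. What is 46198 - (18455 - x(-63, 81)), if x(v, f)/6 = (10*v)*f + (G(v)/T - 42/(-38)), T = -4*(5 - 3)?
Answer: -21157117/76 ≈ -2.7838e+5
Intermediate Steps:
T = -8 (T = -4*2 = -8)
x(v, f) = 126/19 - 3*v/4 + 60*f*v (x(v, f) = 6*((10*v)*f + (v/(-8) - 42/(-38))) = 6*(10*f*v + (v*(-1/8) - 42*(-1/38))) = 6*(10*f*v + (-v/8 + 21/19)) = 6*(10*f*v + (21/19 - v/8)) = 6*(21/19 - v/8 + 10*f*v) = 126/19 - 3*v/4 + 60*f*v)
46198 - (18455 - x(-63, 81)) = 46198 - (18455 - (126/19 - 3/4*(-63) + 60*81*(-63))) = 46198 - (18455 - (126/19 + 189/4 - 306180)) = 46198 - (18455 - 1*(-23265585/76)) = 46198 - (18455 + 23265585/76) = 46198 - 1*24668165/76 = 46198 - 24668165/76 = -21157117/76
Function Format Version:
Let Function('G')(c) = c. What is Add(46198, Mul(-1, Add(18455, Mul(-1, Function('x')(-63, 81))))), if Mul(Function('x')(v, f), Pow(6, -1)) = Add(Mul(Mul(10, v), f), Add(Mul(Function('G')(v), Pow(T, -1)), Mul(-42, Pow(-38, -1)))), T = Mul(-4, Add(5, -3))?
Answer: Rational(-21157117, 76) ≈ -2.7838e+5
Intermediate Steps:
T = -8 (T = Mul(-4, 2) = -8)
Function('x')(v, f) = Add(Rational(126, 19), Mul(Rational(-3, 4), v), Mul(60, f, v)) (Function('x')(v, f) = Mul(6, Add(Mul(Mul(10, v), f), Add(Mul(v, Pow(-8, -1)), Mul(-42, Pow(-38, -1))))) = Mul(6, Add(Mul(10, f, v), Add(Mul(v, Rational(-1, 8)), Mul(-42, Rational(-1, 38))))) = Mul(6, Add(Mul(10, f, v), Add(Mul(Rational(-1, 8), v), Rational(21, 19)))) = Mul(6, Add(Mul(10, f, v), Add(Rational(21, 19), Mul(Rational(-1, 8), v)))) = Mul(6, Add(Rational(21, 19), Mul(Rational(-1, 8), v), Mul(10, f, v))) = Add(Rational(126, 19), Mul(Rational(-3, 4), v), Mul(60, f, v)))
Add(46198, Mul(-1, Add(18455, Mul(-1, Function('x')(-63, 81))))) = Add(46198, Mul(-1, Add(18455, Mul(-1, Add(Rational(126, 19), Mul(Rational(-3, 4), -63), Mul(60, 81, -63)))))) = Add(46198, Mul(-1, Add(18455, Mul(-1, Add(Rational(126, 19), Rational(189, 4), -306180))))) = Add(46198, Mul(-1, Add(18455, Mul(-1, Rational(-23265585, 76))))) = Add(46198, Mul(-1, Add(18455, Rational(23265585, 76)))) = Add(46198, Mul(-1, Rational(24668165, 76))) = Add(46198, Rational(-24668165, 76)) = Rational(-21157117, 76)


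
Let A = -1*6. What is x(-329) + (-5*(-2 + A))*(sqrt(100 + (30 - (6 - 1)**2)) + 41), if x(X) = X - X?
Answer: 1640 + 40*sqrt(105) ≈ 2049.9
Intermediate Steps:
A = -6
x(X) = 0
x(-329) + (-5*(-2 + A))*(sqrt(100 + (30 - (6 - 1)**2)) + 41) = 0 + (-5*(-2 - 6))*(sqrt(100 + (30 - (6 - 1)**2)) + 41) = 0 + (-5*(-8))*(sqrt(100 + (30 - 1*5**2)) + 41) = 0 + 40*(sqrt(100 + (30 - 1*25)) + 41) = 0 + 40*(sqrt(100 + (30 - 25)) + 41) = 0 + 40*(sqrt(100 + 5) + 41) = 0 + 40*(sqrt(105) + 41) = 0 + 40*(41 + sqrt(105)) = 0 + (1640 + 40*sqrt(105)) = 1640 + 40*sqrt(105)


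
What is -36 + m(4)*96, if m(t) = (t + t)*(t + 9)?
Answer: 9948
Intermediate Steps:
m(t) = 2*t*(9 + t) (m(t) = (2*t)*(9 + t) = 2*t*(9 + t))
-36 + m(4)*96 = -36 + (2*4*(9 + 4))*96 = -36 + (2*4*13)*96 = -36 + 104*96 = -36 + 9984 = 9948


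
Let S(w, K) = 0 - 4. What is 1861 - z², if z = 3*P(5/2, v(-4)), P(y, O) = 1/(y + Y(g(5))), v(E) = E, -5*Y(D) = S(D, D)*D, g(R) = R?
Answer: 314473/169 ≈ 1860.8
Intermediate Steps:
S(w, K) = -4
Y(D) = 4*D/5 (Y(D) = -(-4)*D/5 = 4*D/5)
P(y, O) = 1/(4 + y) (P(y, O) = 1/(y + (⅘)*5) = 1/(y + 4) = 1/(4 + y))
z = 6/13 (z = 3/(4 + 5/2) = 3/(13/2) = 3*(2/13) = 6/13 ≈ 0.46154)
1861 - z² = 1861 - (6/13)² = 1861 - 1*36/169 = 1861 - 36/169 = 314473/169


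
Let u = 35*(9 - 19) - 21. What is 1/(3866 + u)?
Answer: 1/3495 ≈ 0.00028612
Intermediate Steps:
u = -371 (u = 35*(-10) - 21 = -350 - 21 = -371)
1/(3866 + u) = 1/(3866 - 371) = 1/3495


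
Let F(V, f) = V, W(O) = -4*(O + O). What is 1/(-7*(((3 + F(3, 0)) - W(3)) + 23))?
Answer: -1/371 ≈ -0.0026954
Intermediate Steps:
W(O) = -8*O
1/(-7*(((3 + F(3, 0)) - W(3)) + 23)) = 1/(-7*(((3 + 3) - (-8)*3) + 23)) = 1/(-7*((6 - 1*(-24)) + 23)) = 1/(-7*((6 + 24) + 23)) = 1/(-7*(30 + 23)) = 1/(-7*53) = 1/(-371) = -1/371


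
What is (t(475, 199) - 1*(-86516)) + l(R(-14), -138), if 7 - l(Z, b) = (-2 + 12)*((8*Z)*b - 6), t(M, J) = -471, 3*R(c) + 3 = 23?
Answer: 159712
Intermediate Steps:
R(c) = 20/3 (R(c) = -1 + (⅓)*23 = -1 + 23/3 = 20/3)
l(Z, b) = 67 - 80*Z*b (l(Z, b) = 7 - (-2 + 12)*((8*Z)*b - 6) = 7 - 10*(8*Z*b - 6) = 7 - 10*(-6 + 8*Z*b) = 7 - (-60 + 80*Z*b) = 7 + (60 - 80*Z*b) = 67 - 80*Z*b)
(t(475, 199) - 1*(-86516)) + l(R(-14), -138) = (-471 - 1*(-86516)) + (67 - 80*20/3*(-138)) = (-471 + 86516) + (67 + 73600) = 86045 + 73667 = 159712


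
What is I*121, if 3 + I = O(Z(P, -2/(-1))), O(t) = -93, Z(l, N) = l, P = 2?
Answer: -11616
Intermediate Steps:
I = -96 (I = -3 - 93 = -96)
I*121 = -96*121 = -11616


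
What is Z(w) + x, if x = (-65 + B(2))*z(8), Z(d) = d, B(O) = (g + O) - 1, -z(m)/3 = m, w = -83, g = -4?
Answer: 1549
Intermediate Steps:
z(m) = -3*m
B(O) = -5 + O (B(O) = (-4 + O) - 1 = -5 + O)
x = 1632 (x = (-65 + (-5 + 2))*(-3*8) = (-65 - 3)*(-24) = -68*(-24) = 1632)
Z(w) + x = -83 + 1632 = 1549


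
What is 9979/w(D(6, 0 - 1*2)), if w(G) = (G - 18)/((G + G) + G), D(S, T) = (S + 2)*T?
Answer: 14088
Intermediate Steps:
D(S, T) = T*(2 + S) (D(S, T) = (2 + S)*T = T*(2 + S))
w(G) = (-18 + G)/(3*G) (w(G) = (-18 + G)/(2*G + G) = (-18 + G)/((3*G)) = (-18 + G)*(1/(3*G)) = (-18 + G)/(3*G))
9979/w(D(6, 0 - 1*2)) = 9979/(((-18 + (0 - 1*2)*(2 + 6))/(3*(((0 - 1*2)*(2 + 6)))))) = 9979/(((-18 + (0 - 2)*8)/(3*(((0 - 2)*8))))) = 9979/(((-18 - 2*8)/(3*((-2*8))))) = 9979/(((⅓)*(-18 - 16)/(-16))) = 9979/(((⅓)*(-1/16)*(-34))) = 9979/(17/24) = 9979*(24/17) = 14088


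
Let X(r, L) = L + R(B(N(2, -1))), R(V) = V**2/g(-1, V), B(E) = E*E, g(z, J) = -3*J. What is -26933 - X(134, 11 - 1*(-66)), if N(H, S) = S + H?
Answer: -81029/3 ≈ -27010.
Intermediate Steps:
N(H, S) = H + S
B(E) = E**2
R(V) = -V/3 (R(V) = V**2/((-3*V)) = (-1/(3*V))*V**2 = -V/3)
X(r, L) = -1/3 + L (X(r, L) = L - (2 - 1)**2/3 = L - 1/3*1**2 = L - 1/3*1 = L - 1/3 = -1/3 + L)
-26933 - X(134, 11 - 1*(-66)) = -26933 - (-1/3 + (11 - 1*(-66))) = -26933 - (-1/3 + (11 + 66)) = -26933 - (-1/3 + 77) = -26933 - 1*230/3 = -26933 - 230/3 = -81029/3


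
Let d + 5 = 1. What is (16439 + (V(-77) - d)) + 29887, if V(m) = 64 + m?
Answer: 46317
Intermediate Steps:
d = -4 (d = -5 + 1 = -4)
(16439 + (V(-77) - d)) + 29887 = (16439 + ((64 - 77) - 1*(-4))) + 29887 = (16439 + (-13 + 4)) + 29887 = (16439 - 9) + 29887 = 16430 + 29887 = 46317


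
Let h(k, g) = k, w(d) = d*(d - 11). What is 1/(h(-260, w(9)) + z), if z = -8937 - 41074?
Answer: -1/50271 ≈ -1.9892e-5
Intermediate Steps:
w(d) = d*(-11 + d)
z = -50011
1/(h(-260, w(9)) + z) = 1/(-260 - 50011) = 1/(-50271) = -1/50271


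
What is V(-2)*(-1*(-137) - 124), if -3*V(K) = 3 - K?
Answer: -65/3 ≈ -21.667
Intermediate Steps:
V(K) = -1 + K/3 (V(K) = -(3 - K)/3 = -1 + K/3)
V(-2)*(-1*(-137) - 124) = (-1 + (⅓)*(-2))*(-1*(-137) - 124) = (-1 - ⅔)*(137 - 124) = -5/3*13 = -65/3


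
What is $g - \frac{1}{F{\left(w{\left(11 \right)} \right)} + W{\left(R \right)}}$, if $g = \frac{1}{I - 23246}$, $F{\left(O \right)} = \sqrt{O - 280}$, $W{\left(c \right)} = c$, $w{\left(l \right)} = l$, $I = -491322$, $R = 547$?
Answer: $\frac{- \sqrt{269} + 515115 i}{514568 \left(\sqrt{269} - 547 i\right)} \approx -0.0018285 + 5.4766 \cdot 10^{-5} i$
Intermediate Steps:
$F{\left(O \right)} = \sqrt{-280 + O}$
$g = - \frac{1}{514568}$ ($g = \frac{1}{-491322 - 23246} = \frac{1}{-514568} = - \frac{1}{514568} \approx -1.9434 \cdot 10^{-6}$)
$g - \frac{1}{F{\left(w{\left(11 \right)} \right)} + W{\left(R \right)}} = - \frac{1}{514568} - \frac{1}{\sqrt{-280 + 11} + 547} = - \frac{1}{514568} - \frac{1}{\sqrt{-269} + 547} = - \frac{1}{514568} - \frac{1}{i \sqrt{269} + 547} = - \frac{1}{514568} - \frac{1}{547 + i \sqrt{269}}$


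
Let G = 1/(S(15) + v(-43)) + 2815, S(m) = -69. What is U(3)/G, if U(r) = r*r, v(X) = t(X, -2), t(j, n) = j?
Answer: 112/35031 ≈ 0.0031972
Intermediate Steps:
v(X) = X
U(r) = r**2
G = 315279/112 (G = 1/(-69 - 43) + 2815 = 1/(-112) + 2815 = -1/112 + 2815 = 315279/112 ≈ 2815.0)
U(3)/G = 3**2/(315279/112) = 9*(112/315279) = 112/35031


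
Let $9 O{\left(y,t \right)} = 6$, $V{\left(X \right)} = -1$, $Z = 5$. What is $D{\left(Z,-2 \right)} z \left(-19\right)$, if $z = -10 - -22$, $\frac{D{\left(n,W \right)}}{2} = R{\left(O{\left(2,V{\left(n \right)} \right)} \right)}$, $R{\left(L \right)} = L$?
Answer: $-304$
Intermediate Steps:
$O{\left(y,t \right)} = \frac{2}{3}$ ($O{\left(y,t \right)} = \frac{1}{9} \cdot 6 = \frac{2}{3}$)
$D{\left(n,W \right)} = \frac{4}{3}$ ($D{\left(n,W \right)} = 2 \cdot \frac{2}{3} = \frac{4}{3}$)
$z = 12$ ($z = -10 + 22 = 12$)
$D{\left(Z,-2 \right)} z \left(-19\right) = \frac{4}{3} \cdot 12 \left(-19\right) = 16 \left(-19\right) = -304$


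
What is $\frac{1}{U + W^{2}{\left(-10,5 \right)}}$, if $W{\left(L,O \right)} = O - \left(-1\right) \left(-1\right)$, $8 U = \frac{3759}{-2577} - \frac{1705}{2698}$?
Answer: $\frac{18540656}{291805307} \approx 0.063538$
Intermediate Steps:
$U = - \frac{4845189}{18540656}$ ($U = \frac{\frac{3759}{-2577} - \frac{1705}{2698}}{8} = \frac{3759 \left(- \frac{1}{2577}\right) - \frac{1705}{2698}}{8} = \frac{- \frac{1253}{859} - \frac{1705}{2698}}{8} = \frac{1}{8} \left(- \frac{4845189}{2317582}\right) = - \frac{4845189}{18540656} \approx -0.26133$)
$W{\left(L,O \right)} = -1 + O$ ($W{\left(L,O \right)} = O - 1 = -1 + O$)
$\frac{1}{U + W^{2}{\left(-10,5 \right)}} = \frac{1}{- \frac{4845189}{18540656} + \left(-1 + 5\right)^{2}} = \frac{1}{- \frac{4845189}{18540656} + 4^{2}} = \frac{1}{- \frac{4845189}{18540656} + 16} = \frac{1}{\frac{291805307}{18540656}} = \frac{18540656}{291805307}$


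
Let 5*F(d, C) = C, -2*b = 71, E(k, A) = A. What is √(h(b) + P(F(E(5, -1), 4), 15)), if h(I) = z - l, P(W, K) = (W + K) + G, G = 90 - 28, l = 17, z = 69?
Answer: √3245/5 ≈ 11.393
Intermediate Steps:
b = -71/2 (b = -½*71 = -71/2 ≈ -35.500)
G = 62
F(d, C) = C/5
P(W, K) = 62 + K + W (P(W, K) = (W + K) + 62 = (K + W) + 62 = 62 + K + W)
h(I) = 52 (h(I) = 69 - 1*17 = 69 - 17 = 52)
√(h(b) + P(F(E(5, -1), 4), 15)) = √(52 + (62 + 15 + (⅕)*4)) = √(52 + (62 + 15 + ⅘)) = √(52 + 389/5) = √(649/5) = √3245/5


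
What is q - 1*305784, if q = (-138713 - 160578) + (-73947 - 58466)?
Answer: -737488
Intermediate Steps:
q = -431704 (q = -299291 - 132413 = -431704)
q - 1*305784 = -431704 - 1*305784 = -431704 - 305784 = -737488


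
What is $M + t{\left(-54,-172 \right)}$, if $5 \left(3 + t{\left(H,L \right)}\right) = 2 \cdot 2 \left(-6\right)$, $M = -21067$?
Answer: $- \frac{105374}{5} \approx -21075.0$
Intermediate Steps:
$t{\left(H,L \right)} = - \frac{39}{5}$ ($t{\left(H,L \right)} = -3 + \frac{2 \cdot 2 \left(-6\right)}{5} = -3 + \frac{4 \left(-6\right)}{5} = -3 + \frac{1}{5} \left(-24\right) = -3 - \frac{24}{5} = - \frac{39}{5}$)
$M + t{\left(-54,-172 \right)} = -21067 - \frac{39}{5} = - \frac{105374}{5}$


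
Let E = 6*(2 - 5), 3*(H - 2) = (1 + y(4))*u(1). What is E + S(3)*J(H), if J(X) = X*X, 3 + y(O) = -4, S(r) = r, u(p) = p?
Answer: -18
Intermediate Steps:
y(O) = -7 (y(O) = -3 - 4 = -7)
H = 0 (H = 2 + ((1 - 7)*1)/3 = 2 + (-6*1)/3 = 2 + (⅓)*(-6) = 2 - 2 = 0)
J(X) = X²
E = -18 (E = 6*(-3) = -18)
E + S(3)*J(H) = -18 + 3*0² = -18 + 3*0 = -18 + 0 = -18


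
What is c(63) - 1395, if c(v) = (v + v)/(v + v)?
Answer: -1394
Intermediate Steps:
c(v) = 1 (c(v) = (2*v)/((2*v)) = (2*v)*(1/(2*v)) = 1)
c(63) - 1395 = 1 - 1395 = -1394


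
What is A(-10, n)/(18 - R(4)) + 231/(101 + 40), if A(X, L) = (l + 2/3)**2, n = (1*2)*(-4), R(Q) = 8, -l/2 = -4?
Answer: 19351/2115 ≈ 9.1494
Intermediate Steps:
l = 8 (l = -2*(-4) = 8)
n = -8 (n = 2*(-4) = -8)
A(X, L) = 676/9 (A(X, L) = (8 + 2/3)**2 = (26/3)**2 = 676/9)
A(-10, n)/(18 - R(4)) + 231/(101 + 40) = 676/(9*(18 - 1*8)) + 231/(101 + 40) = 676/(9*(18 - 8)) + 231/141 = (676/9)/10 + 231*(1/141) = (676/9)*(1/10) + 77/47 = 338/45 + 77/47 = 19351/2115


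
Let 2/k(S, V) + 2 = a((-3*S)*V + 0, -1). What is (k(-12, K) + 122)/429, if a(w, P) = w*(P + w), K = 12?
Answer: 11357591/39937755 ≈ 0.28438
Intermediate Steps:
k(S, V) = 2/(-2 - 3*S*V*(-1 - 3*S*V)) (k(S, V) = 2/(-2 + ((-3*S)*V + 0)*(-1 + ((-3*S)*V + 0))) = 2/(-2 + (-3*S*V + 0)*(-1 + (-3*S*V + 0))) = 2/(-2 + (-3*S*V)*(-1 - 3*S*V)) = 2/(-2 - 3*S*V*(-1 - 3*S*V)))
(k(-12, K) + 122)/429 = (2/(-2 + 3*(-12)*12*(1 + 3*(-12)*12)) + 122)/429 = (2/(-2 + 3*(-12)*12*(1 - 432)) + 122)*(1/429) = (2/(-2 + 3*(-12)*12*(-431)) + 122)*(1/429) = (2/(-2 + 186192) + 122)*(1/429) = (2/186190 + 122)*(1/429) = (2*(1/186190) + 122)*(1/429) = (1/93095 + 122)*(1/429) = (11357591/93095)*(1/429) = 11357591/39937755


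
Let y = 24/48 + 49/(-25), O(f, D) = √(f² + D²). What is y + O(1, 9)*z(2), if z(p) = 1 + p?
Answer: -73/50 + 3*√82 ≈ 25.706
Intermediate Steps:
O(f, D) = √(D² + f²)
y = -73/50 (y = 24*(1/48) + 49*(-1/25) = ½ - 49/25 = -73/50 ≈ -1.4600)
y + O(1, 9)*z(2) = -73/50 + √(9² + 1²)*(1 + 2) = -73/50 + √(81 + 1)*3 = -73/50 + √82*3 = -73/50 + 3*√82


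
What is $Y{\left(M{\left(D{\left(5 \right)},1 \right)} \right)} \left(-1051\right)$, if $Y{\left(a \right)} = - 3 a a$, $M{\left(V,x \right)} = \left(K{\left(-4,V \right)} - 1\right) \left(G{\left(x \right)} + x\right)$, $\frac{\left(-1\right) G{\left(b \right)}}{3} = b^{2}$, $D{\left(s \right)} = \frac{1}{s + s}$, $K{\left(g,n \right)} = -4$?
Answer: $315300$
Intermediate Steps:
$D{\left(s \right)} = \frac{1}{2 s}$
$G{\left(b \right)} = - 3 b^{2}$
$M{\left(V,x \right)} = - 5 x + 15 x^{2}$ ($M{\left(V,x \right)} = \left(-4 - 1\right) \left(- 3 x^{2} + x\right) = - 5 \left(x - 3 x^{2}\right) = - 5 x + 15 x^{2}$)
$Y{\left(a \right)} = - 3 a^{2}$
$Y{\left(M{\left(D{\left(5 \right)},1 \right)} \right)} \left(-1051\right) = - 3 \left(5 \cdot 1 \left(-1 + 3 \cdot 1\right)\right)^{2} \left(-1051\right) = - 3 \left(5 \cdot 1 \left(-1 + 3\right)\right)^{2} \left(-1051\right) = - 3 \left(5 \cdot 1 \cdot 2\right)^{2} \left(-1051\right) = - 3 \cdot 10^{2} \left(-1051\right) = \left(-3\right) 100 \left(-1051\right) = \left(-300\right) \left(-1051\right) = 315300$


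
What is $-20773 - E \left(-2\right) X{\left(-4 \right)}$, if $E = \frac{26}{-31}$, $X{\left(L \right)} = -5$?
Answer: $- \frac{643703}{31} \approx -20765.0$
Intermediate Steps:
$E = - \frac{26}{31}$ ($E = 26 \left(- \frac{1}{31}\right) = - \frac{26}{31} \approx -0.83871$)
$-20773 - E \left(-2\right) X{\left(-4 \right)} = -20773 - \left(- \frac{26}{31}\right) \left(-2\right) \left(-5\right) = -20773 - \frac{52}{31} \left(-5\right) = -20773 - - \frac{260}{31} = -20773 + \frac{260}{31} = - \frac{643703}{31}$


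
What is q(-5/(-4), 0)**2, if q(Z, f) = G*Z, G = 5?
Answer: 625/16 ≈ 39.063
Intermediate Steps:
q(Z, f) = 5*Z
q(-5/(-4), 0)**2 = (5*(-5/(-4)))**2 = (5*(-5*(-1/4)))**2 = (5*(5/4))**2 = (25/4)**2 = 625/16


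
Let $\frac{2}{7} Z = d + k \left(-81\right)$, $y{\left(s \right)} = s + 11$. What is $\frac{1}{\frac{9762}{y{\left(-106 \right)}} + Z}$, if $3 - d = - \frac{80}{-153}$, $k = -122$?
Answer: $\frac{29070}{1002708953} \approx 2.8991 \cdot 10^{-5}$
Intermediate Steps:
$d = \frac{379}{153}$ ($d = 3 - - \frac{80}{-153} = 3 - \left(-80\right) \left(- \frac{1}{153}\right) = 3 - \frac{80}{153} = \frac{379}{153} \approx 2.4771$)
$y{\left(s \right)} = 11 + s$
$Z = \frac{10586275}{306}$ ($Z = \frac{7 \left(\frac{379}{153} - -9882\right)}{2} = \frac{7 \left(\frac{379}{153} + 9882\right)}{2} = \frac{7}{2} \cdot \frac{1512325}{153} = \frac{10586275}{306} \approx 34596.0$)
$\frac{1}{\frac{9762}{y{\left(-106 \right)}} + Z} = \frac{1}{\frac{9762}{11 - 106} + \frac{10586275}{306}} = \frac{1}{\frac{9762}{-95} + \frac{10586275}{306}} = \frac{1}{9762 \left(- \frac{1}{95}\right) + \frac{10586275}{306}} = \frac{1}{- \frac{9762}{95} + \frac{10586275}{306}} = \frac{1}{\frac{1002708953}{29070}} = \frac{29070}{1002708953}$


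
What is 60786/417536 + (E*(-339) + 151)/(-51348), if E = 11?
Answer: 576897917/2679954816 ≈ 0.21526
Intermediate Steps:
60786/417536 + (E*(-339) + 151)/(-51348) = 60786/417536 + (11*(-339) + 151)/(-51348) = 60786*(1/417536) + (-3729 + 151)*(-1/51348) = 30393/208768 - 3578*(-1/51348) = 30393/208768 + 1789/25674 = 576897917/2679954816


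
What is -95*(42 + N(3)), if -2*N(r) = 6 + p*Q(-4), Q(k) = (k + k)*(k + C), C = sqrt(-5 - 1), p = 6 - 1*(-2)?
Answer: 8455 - 3040*I*sqrt(6) ≈ 8455.0 - 7446.4*I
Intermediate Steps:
p = 8 (p = 6 + 2 = 8)
C = I*sqrt(6) (C = sqrt(-6) = I*sqrt(6) ≈ 2.4495*I)
Q(k) = 2*k*(k + I*sqrt(6)) (Q(k) = (k + k)*(k + I*sqrt(6)) = (2*k)*(k + I*sqrt(6)) = 2*k*(k + I*sqrt(6)))
N(r) = -131 + 32*I*sqrt(6) (N(r) = -(6 + 8*(2*(-4)*(-4 + I*sqrt(6))))/2 = -(6 + 8*(32 - 8*I*sqrt(6)))/2 = -(6 + (256 - 64*I*sqrt(6)))/2 = -(262 - 64*I*sqrt(6))/2 = -131 + 32*I*sqrt(6))
-95*(42 + N(3)) = -95*(42 + (-131 + 32*I*sqrt(6))) = -95*(-89 + 32*I*sqrt(6)) = 8455 - 3040*I*sqrt(6)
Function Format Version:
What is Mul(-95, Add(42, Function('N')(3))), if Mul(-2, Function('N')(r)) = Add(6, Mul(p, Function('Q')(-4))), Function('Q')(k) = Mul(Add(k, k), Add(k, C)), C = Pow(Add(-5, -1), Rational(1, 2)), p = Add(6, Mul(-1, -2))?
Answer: Add(8455, Mul(-3040, I, Pow(6, Rational(1, 2)))) ≈ Add(8455.0, Mul(-7446.4, I))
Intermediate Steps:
p = 8 (p = Add(6, 2) = 8)
C = Mul(I, Pow(6, Rational(1, 2))) (C = Pow(-6, Rational(1, 2)) = Mul(I, Pow(6, Rational(1, 2))) ≈ Mul(2.4495, I))
Function('Q')(k) = Mul(2, k, Add(k, Mul(I, Pow(6, Rational(1, 2))))) (Function('Q')(k) = Mul(Add(k, k), Add(k, Mul(I, Pow(6, Rational(1, 2))))) = Mul(Mul(2, k), Add(k, Mul(I, Pow(6, Rational(1, 2))))) = Mul(2, k, Add(k, Mul(I, Pow(6, Rational(1, 2))))))
Function('N')(r) = Add(-131, Mul(32, I, Pow(6, Rational(1, 2)))) (Function('N')(r) = Mul(Rational(-1, 2), Add(6, Mul(8, Mul(2, -4, Add(-4, Mul(I, Pow(6, Rational(1, 2)))))))) = Mul(Rational(-1, 2), Add(6, Mul(8, Add(32, Mul(-8, I, Pow(6, Rational(1, 2))))))) = Mul(Rational(-1, 2), Add(6, Add(256, Mul(-64, I, Pow(6, Rational(1, 2)))))) = Mul(Rational(-1, 2), Add(262, Mul(-64, I, Pow(6, Rational(1, 2))))) = Add(-131, Mul(32, I, Pow(6, Rational(1, 2)))))
Mul(-95, Add(42, Function('N')(3))) = Mul(-95, Add(42, Add(-131, Mul(32, I, Pow(6, Rational(1, 2)))))) = Mul(-95, Add(-89, Mul(32, I, Pow(6, Rational(1, 2))))) = Add(8455, Mul(-3040, I, Pow(6, Rational(1, 2))))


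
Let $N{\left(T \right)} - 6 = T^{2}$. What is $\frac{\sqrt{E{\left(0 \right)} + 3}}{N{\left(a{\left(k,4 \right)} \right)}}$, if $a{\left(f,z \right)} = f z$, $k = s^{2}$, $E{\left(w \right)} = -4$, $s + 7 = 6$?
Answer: $\frac{i}{22} \approx 0.045455 i$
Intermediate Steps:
$s = -1$ ($s = -7 + 6 = -1$)
$k = 1$ ($k = \left(-1\right)^{2} = 1$)
$N{\left(T \right)} = 6 + T^{2}$
$\frac{\sqrt{E{\left(0 \right)} + 3}}{N{\left(a{\left(k,4 \right)} \right)}} = \frac{\sqrt{-4 + 3}}{6 + \left(1 \cdot 4\right)^{2}} = \frac{\sqrt{-1}}{6 + 4^{2}} = \frac{i}{6 + 16} = \frac{i}{22}$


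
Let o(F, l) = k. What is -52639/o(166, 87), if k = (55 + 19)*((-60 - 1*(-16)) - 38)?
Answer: 52639/6068 ≈ 8.6749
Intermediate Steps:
k = -6068 (k = 74*((-60 + 16) - 38) = 74*(-44 - 38) = 74*(-82) = -6068)
o(F, l) = -6068
-52639/o(166, 87) = -52639/(-6068) = -52639*(-1/6068) = 52639/6068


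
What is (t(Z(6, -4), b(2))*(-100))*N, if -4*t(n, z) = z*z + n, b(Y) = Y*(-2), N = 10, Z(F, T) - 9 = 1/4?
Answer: 12625/2 ≈ 6312.5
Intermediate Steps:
Z(F, T) = 37/4 (Z(F, T) = 9 + 1/4 = 9 + ¼ = 37/4)
b(Y) = -2*Y
t(n, z) = -n/4 - z²/4 (t(n, z) = -(z*z + n)/4 = -(z² + n)/4 = -(n + z²)/4 = -n/4 - z²/4)
(t(Z(6, -4), b(2))*(-100))*N = ((-¼*37/4 - (-2*2)²/4)*(-100))*10 = ((-37/16 - ¼*(-4)²)*(-100))*10 = ((-37/16 - ¼*16)*(-100))*10 = ((-37/16 - 4)*(-100))*10 = -101/16*(-100)*10 = (2525/4)*10 = 12625/2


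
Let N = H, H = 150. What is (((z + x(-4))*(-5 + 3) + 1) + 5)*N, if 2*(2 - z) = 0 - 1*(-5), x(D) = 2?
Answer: 450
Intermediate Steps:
z = -1/2 (z = 2 - (0 - 1*(-5))/2 = 2 - (0 + 5)/2 = 2 - 1/2*5 = 2 - 5/2 = -1/2 ≈ -0.50000)
N = 150
(((z + x(-4))*(-5 + 3) + 1) + 5)*N = (((-1/2 + 2)*(-5 + 3) + 1) + 5)*150 = (((3/2)*(-2) + 1) + 5)*150 = ((-3 + 1) + 5)*150 = (-2 + 5)*150 = 3*150 = 450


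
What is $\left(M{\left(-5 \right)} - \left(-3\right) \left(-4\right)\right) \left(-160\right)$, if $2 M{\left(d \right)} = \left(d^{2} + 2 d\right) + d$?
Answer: $1120$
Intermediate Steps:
$M{\left(d \right)} = \frac{d^{2}}{2} + \frac{3 d}{2}$ ($M{\left(d \right)} = \frac{\left(d^{2} + 2 d\right) + d}{2} = \frac{d^{2} + 3 d}{2} = \frac{d^{2}}{2} + \frac{3 d}{2}$)
$\left(M{\left(-5 \right)} - \left(-3\right) \left(-4\right)\right) \left(-160\right) = \left(\frac{1}{2} \left(-5\right) \left(3 - 5\right) - \left(-3\right) \left(-4\right)\right) \left(-160\right) = \left(\frac{1}{2} \left(-5\right) \left(-2\right) - 12\right) \left(-160\right) = \left(5 - 12\right) \left(-160\right) = \left(-7\right) \left(-160\right) = 1120$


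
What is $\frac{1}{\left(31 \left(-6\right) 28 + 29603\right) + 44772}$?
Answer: $\frac{1}{69167} \approx 1.4458 \cdot 10^{-5}$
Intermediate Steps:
$\frac{1}{\left(31 \left(-6\right) 28 + 29603\right) + 44772} = \frac{1}{\left(\left(-186\right) 28 + 29603\right) + 44772} = \frac{1}{\left(-5208 + 29603\right) + 44772} = \frac{1}{24395 + 44772} = \frac{1}{69167}$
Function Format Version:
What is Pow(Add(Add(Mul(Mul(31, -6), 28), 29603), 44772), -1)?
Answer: Rational(1, 69167) ≈ 1.4458e-5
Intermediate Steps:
Pow(Add(Add(Mul(Mul(31, -6), 28), 29603), 44772), -1) = Pow(Add(Add(Mul(-186, 28), 29603), 44772), -1) = Pow(Add(Add(-5208, 29603), 44772), -1) = Pow(Add(24395, 44772), -1) = Pow(69167, -1) = Rational(1, 69167)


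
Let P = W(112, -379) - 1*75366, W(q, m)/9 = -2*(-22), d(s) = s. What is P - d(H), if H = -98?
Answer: -74872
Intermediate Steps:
W(q, m) = 396 (W(q, m) = 9*(-2*(-22)) = 9*44 = 396)
P = -74970 (P = 396 - 1*75366 = 396 - 75366 = -74970)
P - d(H) = -74970 - 1*(-98) = -74970 + 98 = -74872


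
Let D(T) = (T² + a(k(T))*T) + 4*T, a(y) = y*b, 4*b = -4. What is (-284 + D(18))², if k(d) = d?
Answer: 44944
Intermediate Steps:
b = -1 (b = (¼)*(-4) = -1)
a(y) = -y (a(y) = y*(-1) = -y)
D(T) = 4*T (D(T) = (T² + (-T)*T) + 4*T = (T² - T²) + 4*T = 0 + 4*T = 4*T)
(-284 + D(18))² = (-284 + 4*18)² = (-284 + 72)² = (-212)² = 44944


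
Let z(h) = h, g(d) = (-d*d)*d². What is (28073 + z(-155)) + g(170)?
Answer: -835182082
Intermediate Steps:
g(d) = -d⁴ (g(d) = (-d²)*d² = -d⁴)
(28073 + z(-155)) + g(170) = (28073 - 155) - 1*170⁴ = 27918 - 1*835210000 = 27918 - 835210000 = -835182082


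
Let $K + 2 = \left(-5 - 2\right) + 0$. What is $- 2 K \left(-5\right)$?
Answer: $-90$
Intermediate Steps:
$K = -9$ ($K = -2 + \left(\left(-5 - 2\right) + 0\right) = -2 + \left(-7 + 0\right) = -2 - 7 = -9$)
$- 2 K \left(-5\right) = \left(-2\right) \left(-9\right) \left(-5\right) = 18 \left(-5\right) = -90$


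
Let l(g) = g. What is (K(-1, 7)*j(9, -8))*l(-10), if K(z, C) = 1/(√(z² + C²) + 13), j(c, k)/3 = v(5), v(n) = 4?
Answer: -1560/119 + 600*√2/119 ≈ -5.9788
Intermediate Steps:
j(c, k) = 12 (j(c, k) = 3*4 = 12)
K(z, C) = 1/(13 + √(C² + z²)) (K(z, C) = 1/(√(C² + z²) + 13) = 1/(13 + √(C² + z²)))
(K(-1, 7)*j(9, -8))*l(-10) = (12/(13 + √(7² + (-1)²)))*(-10) = (12/(13 + √(49 + 1)))*(-10) = (12/(13 + √50))*(-10) = (12/(13 + 5*√2))*(-10) = -120/(13 + 5*√2)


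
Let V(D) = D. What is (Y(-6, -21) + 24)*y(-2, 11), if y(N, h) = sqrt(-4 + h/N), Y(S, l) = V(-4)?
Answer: 10*I*sqrt(38) ≈ 61.644*I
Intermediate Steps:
Y(S, l) = -4
(Y(-6, -21) + 24)*y(-2, 11) = (-4 + 24)*sqrt(-4 + 11/(-2)) = 20*sqrt(-4 + 11*(-1/2)) = 20*sqrt(-4 - 11/2) = 20*sqrt(-19/2) = 20*(I*sqrt(38)/2) = 10*I*sqrt(38)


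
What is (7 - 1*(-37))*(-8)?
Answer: -352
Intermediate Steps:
(7 - 1*(-37))*(-8) = (7 + 37)*(-8) = 44*(-8) = -352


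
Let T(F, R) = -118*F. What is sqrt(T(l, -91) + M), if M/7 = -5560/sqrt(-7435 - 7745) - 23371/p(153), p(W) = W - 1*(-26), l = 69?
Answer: sqrt(-167156633656485 + 94650011148*I*sqrt(3795))/135861 ≈ 1.6595 + 95.177*I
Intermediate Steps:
p(W) = 26 + W (p(W) = W + 26 = 26 + W)
M = -163597/179 + 3892*I*sqrt(3795)/759 (M = 7*(-5560/sqrt(-7435 - 7745) - 23371/(26 + 153)) = 7*(-5560*(-I*sqrt(3795)/7590) - 23371/179) = 7*(-5560*(-I*sqrt(3795)/7590) - 23371*1/179) = 7*(-(-556)*I*sqrt(3795)/759 - 23371/179) = 7*(556*I*sqrt(3795)/759 - 23371/179) = 7*(-23371/179 + 556*I*sqrt(3795)/759) = -163597/179 + 3892*I*sqrt(3795)/759 ≈ -913.95 + 315.89*I)
sqrt(T(l, -91) + M) = sqrt(-118*69 + (-163597/179 + 3892*I*sqrt(3795)/759)) = sqrt(-8142 + (-163597/179 + 3892*I*sqrt(3795)/759)) = sqrt(-1621015/179 + 3892*I*sqrt(3795)/759)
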